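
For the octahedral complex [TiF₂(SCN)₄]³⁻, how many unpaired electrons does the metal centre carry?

1

Ligand charges: 2×(-1) from F⁻ and 4×(-1) from SCN⁻ sum to -6; with overall charge -3, Ti is +3.
Ti³⁺: group 4, so d-count = 4 − 3 = 1.
Configuration: t2g^1 e_g^0, giving 1 unpaired electron.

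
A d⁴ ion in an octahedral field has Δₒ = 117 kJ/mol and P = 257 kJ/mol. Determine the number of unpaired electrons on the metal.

4

Since Δₒ = 117 kJ/mol < P = 257 kJ/mol, the complex adopts the high-spin configuration.
Filling d⁴ accordingly: t₂g³ eg¹.
Unpaired electrons: 4.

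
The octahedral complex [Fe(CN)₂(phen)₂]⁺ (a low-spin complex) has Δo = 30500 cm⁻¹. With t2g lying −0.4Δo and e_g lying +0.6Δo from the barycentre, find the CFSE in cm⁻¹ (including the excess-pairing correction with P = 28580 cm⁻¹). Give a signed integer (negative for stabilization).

Ligand charges: 2×(-1) from CN⁻ and 2×(+0) from phen sum to -2; with overall charge +1, Fe is +3.
Group 8 minus oxidation state +3 gives a d⁵ configuration for Fe³⁺.
Configuration: t2g^5 e_g^0.
The orbital stabilization is -2.0Δo = -2.0 × 30500 = -61000 cm⁻¹.
Pairing penalty: 2 pairs vs 0 in the high-spin reference → 2 extra × P = 57160 cm⁻¹.
Overall CFSE = -61000 + 57160 = -3840 cm⁻¹.

-3840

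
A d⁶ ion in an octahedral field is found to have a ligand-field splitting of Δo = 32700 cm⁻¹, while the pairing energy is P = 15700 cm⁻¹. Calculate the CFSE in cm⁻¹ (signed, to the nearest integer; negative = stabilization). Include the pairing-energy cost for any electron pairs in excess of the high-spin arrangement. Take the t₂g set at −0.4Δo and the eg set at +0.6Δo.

-47080

Δo > P, so pairing is preferred: the ground state is low-spin.
That gives t₂g⁶ eg⁰.
Orbital CFSE = -2.4Δo = -2.4 × 32700 = -78480 cm⁻¹.
Excess pairs vs high-spin: 3 − 1 = 2; pairing cost = +31400 cm⁻¹.
Net CFSE = -78480 + 31400 = -47080 cm⁻¹.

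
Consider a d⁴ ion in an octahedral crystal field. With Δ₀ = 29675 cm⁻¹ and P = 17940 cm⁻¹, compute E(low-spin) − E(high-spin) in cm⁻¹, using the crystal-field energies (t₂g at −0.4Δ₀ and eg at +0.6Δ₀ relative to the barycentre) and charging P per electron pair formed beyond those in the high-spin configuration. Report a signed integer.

-11735

High-spin: t₂g³ eg¹, CFSE = -0.6Δ₀ = -17805 cm⁻¹.
For low-spin the configuration is t₂g⁴ eg⁰: orbital energy -1.6 × 29675 = -47480 cm⁻¹, and 1 additional pair relative to high-spin adds 17940 cm⁻¹, giving -29540 cm⁻¹.
Thus E(LS) − E(HS) = -11735 cm⁻¹.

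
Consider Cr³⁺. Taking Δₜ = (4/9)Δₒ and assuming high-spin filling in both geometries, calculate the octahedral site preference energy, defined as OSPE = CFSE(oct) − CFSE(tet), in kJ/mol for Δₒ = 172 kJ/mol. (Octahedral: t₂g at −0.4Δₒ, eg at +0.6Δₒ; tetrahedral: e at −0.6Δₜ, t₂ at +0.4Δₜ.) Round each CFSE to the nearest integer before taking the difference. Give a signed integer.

-145

Cr is in group 6, so Cr³⁺ is d³ (6 − 3 = 3).
In an octahedral site d³ (HS) is t₂g³ eg⁰, giving CFSE(oct) = -1.2Δₒ = -206 kJ/mol.
Tetrahedral: e² t₂¹, CFSE = 2(−0.6) + 1(+0.4) = -0.8Δₜ = -0.8 × (4/9) × 172 = -61 kJ/mol.
Subtracting, OSPE = -206 − (-61) = -145 kJ/mol.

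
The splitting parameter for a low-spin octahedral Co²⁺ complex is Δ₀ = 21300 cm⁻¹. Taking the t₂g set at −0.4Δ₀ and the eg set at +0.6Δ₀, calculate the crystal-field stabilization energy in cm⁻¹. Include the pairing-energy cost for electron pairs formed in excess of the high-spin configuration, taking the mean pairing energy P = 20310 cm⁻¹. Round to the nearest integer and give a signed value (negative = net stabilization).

-18030

Group 9 minus oxidation state +2 gives a d⁷ configuration for Co²⁺.
The d⁷ electrons fill as t₂g⁶ eg¹.
Orbital CFSE = 6(-0.4) + 1(0.6) = -1.8Δ₀ = -1.8 × 21300 = -38340 cm⁻¹.
Pairing penalty: 3 pairs vs 2 in the high-spin reference → 1 extra × P = 20310 cm⁻¹.
Overall CFSE = -38340 + 20310 = -18030 cm⁻¹.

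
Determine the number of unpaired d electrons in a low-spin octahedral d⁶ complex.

0

Configuration: t2g^6 e_g^0, giving 0 unpaired electrons.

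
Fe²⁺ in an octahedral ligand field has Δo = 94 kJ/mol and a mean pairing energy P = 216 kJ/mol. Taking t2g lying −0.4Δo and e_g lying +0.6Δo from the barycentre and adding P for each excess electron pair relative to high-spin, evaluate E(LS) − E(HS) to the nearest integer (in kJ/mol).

Group 8 minus oxidation state +2 gives a d⁶ configuration for Fe²⁺.
High-spin: t2g^4 e_g^2, CFSE = -0.4Δo = -38 kJ/mol.
Low-spin t2g^6 e_g^0 gives -2.4Δo = -226 kJ/mol, but forming 2 extra pairs costs 2P = 432 kJ/mol, so E(LS) = -226 + 432 = 206 kJ/mol.
E(LS) − E(HS) = 206 − (-38) = 244 kJ/mol.

244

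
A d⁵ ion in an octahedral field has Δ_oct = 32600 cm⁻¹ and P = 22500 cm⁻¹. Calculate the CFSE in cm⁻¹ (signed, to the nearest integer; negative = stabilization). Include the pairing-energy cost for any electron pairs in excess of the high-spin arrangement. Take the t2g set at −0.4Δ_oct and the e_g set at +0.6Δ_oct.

-20200

Here Δ_oct > P (32600 > 22500), so the low-spin state is favoured.
Filling d⁵ accordingly: t2g^5 e_g^0.
Orbital CFSE = -2.0Δ_oct = -2.0 × 32600 = -65200 cm⁻¹.
Excess pairs vs high-spin: 2 − 0 = 2; pairing cost = +45000 cm⁻¹.
Net CFSE = -65200 + 45000 = -20200 cm⁻¹.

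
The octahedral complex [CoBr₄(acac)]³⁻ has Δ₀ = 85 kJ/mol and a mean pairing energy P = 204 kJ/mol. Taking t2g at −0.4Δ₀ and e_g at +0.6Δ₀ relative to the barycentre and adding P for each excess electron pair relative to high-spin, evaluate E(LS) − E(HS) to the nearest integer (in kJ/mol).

Ligand charges: 4×(-1) from Br⁻ and 1×(-1) from acac⁻ sum to -5; with overall charge -3, Co is +2.
Co sits in group 9; removing 2 electrons leaves Co²⁺ with 9 − 2 = 7 d electrons.
In the high-spin limit (t2g^5 e_g^2) the orbital term is -0.8Δ₀ = -68 kJ/mol, with no excess pairing.
Low-spin: t2g^6 e_g^1, orbital CFSE = -1.8Δ₀ = -153 kJ/mol; plus 1 excess pair × P = +204 kJ/mol; total 51 kJ/mol.
The difference is 51 − (-68) = 119 kJ/mol, so high-spin lies lower.

119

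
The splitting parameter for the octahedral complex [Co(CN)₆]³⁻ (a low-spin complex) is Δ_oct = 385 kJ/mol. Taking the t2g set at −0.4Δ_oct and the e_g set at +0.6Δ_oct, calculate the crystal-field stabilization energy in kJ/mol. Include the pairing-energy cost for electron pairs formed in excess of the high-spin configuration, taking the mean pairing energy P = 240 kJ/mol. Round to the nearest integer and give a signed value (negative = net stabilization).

-444

Each CN⁻ contributes -1; 6 × (-1) = -6. With overall charge -3, Co is in the +3 oxidation state.
Co³⁺: group 9, so d-count = 9 − 3 = 6.
Electron filling gives t2g^6 e_g^0.
Orbital CFSE = 6(-0.4) + 0(0.6) = -2.4Δ_oct = -2.4 × 385 = -924 kJ/mol.
Relative to high-spin t2g^4 e_g^2 (1 paired), the low-spin configuration has 2 additional pairs, contributing +2 × 240 = +480 kJ/mol.
Overall CFSE = -924 + 480 = -444 kJ/mol.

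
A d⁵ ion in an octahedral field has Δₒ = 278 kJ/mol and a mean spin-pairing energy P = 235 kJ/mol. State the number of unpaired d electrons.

1

Here Δₒ > P (278 > 235), so the low-spin state is favoured.
That gives t₂g⁵ eg⁰.
Unpaired electrons: 1.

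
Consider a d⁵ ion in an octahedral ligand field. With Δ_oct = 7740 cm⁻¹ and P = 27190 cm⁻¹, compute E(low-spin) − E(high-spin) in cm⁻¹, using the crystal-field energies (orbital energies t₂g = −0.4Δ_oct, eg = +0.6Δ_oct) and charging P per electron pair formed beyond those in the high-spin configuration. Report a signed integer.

38900

High-spin d⁵ fills as t₂g³ eg² with CFSE 3(−0.4) + 2(+0.6) = 0.0Δ_oct = 0 cm⁻¹.
For low-spin the configuration is t₂g⁵ eg⁰: orbital energy -2.0 × 7740 = -15480 cm⁻¹, and 2 additional pairs relative to high-spin add 54380 cm⁻¹, giving 38900 cm⁻¹.
The difference is 38900 − (0) = 38900 cm⁻¹, so high-spin lies lower.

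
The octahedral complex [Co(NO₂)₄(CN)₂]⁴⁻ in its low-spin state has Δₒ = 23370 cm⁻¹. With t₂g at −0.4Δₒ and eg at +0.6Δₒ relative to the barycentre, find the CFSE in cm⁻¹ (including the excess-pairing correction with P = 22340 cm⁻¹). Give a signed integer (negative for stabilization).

-19726

Ligand charges: 4×(-1) from NO₂⁻ and 2×(-1) from CN⁻ sum to -6; with overall charge -4, Co is +2.
Group 9 minus oxidation state +2 gives a d⁷ configuration for Co²⁺.
Electron filling gives t₂g⁶ eg¹.
CFSE(orbital) = 6×(-0.4Δₒ) + 1×(0.6Δₒ) = -1.8Δₒ; with Δₒ = 23370 cm⁻¹ that is -42066 cm⁻¹.
High-spin d⁷ would be t₂g⁵ eg² with 2 pairs; low-spin has 3, so 1 excess pair costs +1P = +22340 cm⁻¹.
Overall CFSE = -42066 + 22340 = -19726 cm⁻¹.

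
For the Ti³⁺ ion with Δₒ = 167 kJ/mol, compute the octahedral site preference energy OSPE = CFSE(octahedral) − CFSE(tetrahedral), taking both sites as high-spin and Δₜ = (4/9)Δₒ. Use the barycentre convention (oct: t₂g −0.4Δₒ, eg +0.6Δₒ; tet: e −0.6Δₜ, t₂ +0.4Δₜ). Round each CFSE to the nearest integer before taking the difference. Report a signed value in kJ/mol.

Group 4 minus oxidation state +3 gives a d¹ configuration for Ti³⁺.
In an octahedral site d¹ (HS) is t₂g¹ eg⁰, giving CFSE(oct) = -0.4Δₒ = -67 kJ/mol.
Tetrahedral: e¹ t₂⁰, CFSE = 1(−0.6) + 0(+0.4) = -0.6Δₜ = -0.6 × (4/9) × 167 = -45 kJ/mol.
OSPE = CFSE(oct) − CFSE(tet) = -67 − (-45) = -22 kJ/mol.

-22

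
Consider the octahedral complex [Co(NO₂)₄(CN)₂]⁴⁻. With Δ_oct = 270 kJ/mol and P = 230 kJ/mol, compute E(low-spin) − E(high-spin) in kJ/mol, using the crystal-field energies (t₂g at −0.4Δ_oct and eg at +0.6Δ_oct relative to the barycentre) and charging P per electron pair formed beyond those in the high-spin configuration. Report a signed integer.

Ligand charges: 4×(-1) from NO₂⁻ and 2×(-1) from CN⁻ sum to -6; with overall charge -4, Co is +2.
Co²⁺: group 9, so d-count = 9 − 2 = 7.
High-spin d⁷ fills as t₂g⁵ eg² with CFSE 5(−0.4) + 2(+0.6) = -0.8Δ_oct = -216 kJ/mol.
Low-spin: t₂g⁶ eg¹, orbital CFSE = -1.8Δ_oct = -486 kJ/mol; plus 1 excess pair × P = +230 kJ/mol; total -256 kJ/mol.
Thus E(LS) − E(HS) = -40 kJ/mol.

-40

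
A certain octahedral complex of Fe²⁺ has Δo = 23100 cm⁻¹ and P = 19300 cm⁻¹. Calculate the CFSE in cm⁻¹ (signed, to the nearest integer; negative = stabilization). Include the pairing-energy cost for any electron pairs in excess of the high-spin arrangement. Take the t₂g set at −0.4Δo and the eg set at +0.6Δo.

-16840

Fe sits in group 8; removing 2 electrons leaves Fe²⁺ with 8 − 2 = 6 d electrons.
Since Δo = 23100 cm⁻¹ > P = 19300 cm⁻¹, the complex adopts the low-spin configuration.
That gives t₂g⁶ eg⁰.
Orbital CFSE = -2.4Δo = -2.4 × 23100 = -55440 cm⁻¹.
Excess pairs vs high-spin: 3 − 1 = 2; pairing cost = +38600 cm⁻¹.
Net CFSE = -55440 + 38600 = -16840 cm⁻¹.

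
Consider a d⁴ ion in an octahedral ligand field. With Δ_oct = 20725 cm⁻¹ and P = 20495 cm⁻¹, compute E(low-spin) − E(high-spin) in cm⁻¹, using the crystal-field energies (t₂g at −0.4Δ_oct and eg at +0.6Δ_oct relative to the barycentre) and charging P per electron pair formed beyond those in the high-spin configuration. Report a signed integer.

-230

In the high-spin limit (t₂g³ eg¹) the orbital term is -0.6Δ_oct = -12435 cm⁻¹, with no excess pairing.
Low-spin: t₂g⁴ eg⁰, orbital CFSE = -1.6Δ_oct = -33160 cm⁻¹; plus 1 excess pair × P = +20495 cm⁻¹; total -12665 cm⁻¹.
Thus E(LS) − E(HS) = -230 cm⁻¹.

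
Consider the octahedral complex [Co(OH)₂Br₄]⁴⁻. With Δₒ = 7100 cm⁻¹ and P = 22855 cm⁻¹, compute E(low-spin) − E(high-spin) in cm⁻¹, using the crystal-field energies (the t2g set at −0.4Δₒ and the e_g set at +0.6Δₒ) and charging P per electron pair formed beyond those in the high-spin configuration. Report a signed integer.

15755

Ligand charges: 2×(-1) from OH⁻ and 4×(-1) from Br⁻ sum to -6; with overall charge -4, Co is +2.
Group 9 minus oxidation state +2 gives a d⁷ configuration for Co²⁺.
In the high-spin limit (t2g^5 e_g^2) the orbital term is -0.8Δₒ = -5680 cm⁻¹, with no excess pairing.
Low-spin t2g^6 e_g^1 gives -1.8Δₒ = -12780 cm⁻¹, but forming 1 extra pair costs 1P = 22855 cm⁻¹, so E(LS) = -12780 + 22855 = 10075 cm⁻¹.
Thus E(LS) − E(HS) = 15755 cm⁻¹.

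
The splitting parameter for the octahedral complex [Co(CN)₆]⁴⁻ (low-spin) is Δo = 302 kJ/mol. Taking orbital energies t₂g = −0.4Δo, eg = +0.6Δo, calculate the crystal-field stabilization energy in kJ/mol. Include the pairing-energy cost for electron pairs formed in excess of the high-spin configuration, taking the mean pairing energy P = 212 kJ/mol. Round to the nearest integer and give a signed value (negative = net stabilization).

Each CN⁻ contributes -1; 6 × (-1) = -6. With overall charge -4, Co is in the +2 oxidation state.
Group 9 minus oxidation state +2 gives a d⁷ configuration for Co²⁺.
The d⁷ electrons fill as t₂g⁶ eg¹.
The orbital stabilization is -1.8Δo = -1.8 × 302 = -544 kJ/mol.
High-spin d⁷ would be t₂g⁵ eg² with 2 pairs; low-spin has 3, so 1 excess pair costs +1P = +212 kJ/mol.
Net CFSE = -544 + 212 = -332 kJ/mol.

-332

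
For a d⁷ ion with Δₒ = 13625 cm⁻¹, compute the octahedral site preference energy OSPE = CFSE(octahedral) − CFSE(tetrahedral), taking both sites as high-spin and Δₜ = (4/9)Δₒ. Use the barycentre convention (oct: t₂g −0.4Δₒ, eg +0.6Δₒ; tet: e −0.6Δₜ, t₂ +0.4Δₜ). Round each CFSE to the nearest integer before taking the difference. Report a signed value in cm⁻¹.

Octahedral high-spin t₂g⁵ eg²: CFSE = -0.8 × 13625 = -10900 cm⁻¹.
Tetrahedral: e⁴ t₂³, CFSE = 4(−0.6) + 3(+0.4) = -1.2Δₜ = -1.2 × (4/9) × 13625 = -7267 cm⁻¹.
Subtracting, OSPE = -10900 − (-7267) = -3633 cm⁻¹.

-3633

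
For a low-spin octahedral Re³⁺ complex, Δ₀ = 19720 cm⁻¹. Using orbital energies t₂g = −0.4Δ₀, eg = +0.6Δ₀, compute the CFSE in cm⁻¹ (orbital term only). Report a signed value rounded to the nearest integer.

Re sits in group 7; removing 3 electrons leaves Re³⁺ with 7 − 3 = 4 d electrons.
The d⁴ electrons fill as t₂g⁴ eg⁰.
Orbital CFSE = 4(-0.4) + 0(0.6) = -1.6Δ₀ = -1.6 × 19720 = -31552 cm⁻¹.

-31552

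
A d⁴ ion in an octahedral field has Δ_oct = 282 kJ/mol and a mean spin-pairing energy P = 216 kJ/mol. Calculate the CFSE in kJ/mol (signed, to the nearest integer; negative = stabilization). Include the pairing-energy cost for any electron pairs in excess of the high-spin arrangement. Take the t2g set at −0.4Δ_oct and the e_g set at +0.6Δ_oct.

Since Δ_oct = 282 kJ/mol > P = 216 kJ/mol, the complex adopts the low-spin configuration.
Configuration: t2g^4 e_g^0.
Orbital CFSE = -1.6Δ_oct = -1.6 × 282 = -451 kJ/mol.
Excess pairs vs high-spin: 1 − 0 = 1; pairing cost = +216 kJ/mol.
Net CFSE = -451 + 216 = -235 kJ/mol.

-235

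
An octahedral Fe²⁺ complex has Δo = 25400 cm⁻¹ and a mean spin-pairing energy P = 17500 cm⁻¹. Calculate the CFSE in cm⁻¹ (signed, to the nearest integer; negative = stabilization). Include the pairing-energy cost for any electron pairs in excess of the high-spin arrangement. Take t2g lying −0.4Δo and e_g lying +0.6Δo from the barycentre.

-25960

Fe is in group 8, so Fe²⁺ is d⁶ (8 − 2 = 6).
Since Δo = 25400 cm⁻¹ > P = 17500 cm⁻¹, the complex adopts the low-spin configuration.
Filling d⁶ accordingly: t2g^6 e_g^0.
Orbital CFSE = -2.4Δo = -2.4 × 25400 = -60960 cm⁻¹.
Excess pairs vs high-spin: 3 − 1 = 2; pairing cost = +35000 cm⁻¹.
Net CFSE = -60960 + 35000 = -25960 cm⁻¹.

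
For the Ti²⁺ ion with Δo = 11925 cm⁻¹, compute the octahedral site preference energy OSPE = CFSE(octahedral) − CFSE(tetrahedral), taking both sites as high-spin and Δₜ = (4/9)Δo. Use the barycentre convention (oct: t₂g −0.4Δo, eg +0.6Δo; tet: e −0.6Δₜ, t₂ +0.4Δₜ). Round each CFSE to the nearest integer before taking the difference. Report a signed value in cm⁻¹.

Ti sits in group 4; removing 2 electrons leaves Ti²⁺ with 4 − 2 = 2 d electrons.
In an octahedral site d² (HS) is t2g^2 e_g^0, giving CFSE(oct) = -0.8Δo = -9540 cm⁻¹.
Tetrahedral e^2 t2^0 gives -1.2Δₜ = -1.2 × (4/9) × 11925 = -6360 cm⁻¹.
OSPE = -9540 − (-6360) = -3180 cm⁻¹.

-3180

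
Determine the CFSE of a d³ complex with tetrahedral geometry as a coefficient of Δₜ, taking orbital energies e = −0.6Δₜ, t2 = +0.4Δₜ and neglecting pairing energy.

-0.8 Δₜ

With tetrahedral geometry the complex is necessarily high-spin.
Configuration: e^2 t2^1.
CFSE = 2(-0.6Δₜ) + 1(0.4Δₜ) = -1.2Δₜ + 0.4Δₜ = -0.8Δₜ.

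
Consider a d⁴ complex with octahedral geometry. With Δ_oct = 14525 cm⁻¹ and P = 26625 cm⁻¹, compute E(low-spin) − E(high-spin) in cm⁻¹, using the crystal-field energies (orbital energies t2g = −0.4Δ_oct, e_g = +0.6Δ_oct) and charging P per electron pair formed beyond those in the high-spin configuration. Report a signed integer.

12100

In the high-spin limit (t2g^3 e_g^1) the orbital term is -0.6Δ_oct = -8715 cm⁻¹, with no excess pairing.
Low-spin t2g^4 e_g^0 gives -1.6Δ_oct = -23240 cm⁻¹, but forming 1 extra pair costs 1P = 26625 cm⁻¹, so E(LS) = -23240 + 26625 = 3385 cm⁻¹.
Thus E(LS) − E(HS) = 12100 cm⁻¹.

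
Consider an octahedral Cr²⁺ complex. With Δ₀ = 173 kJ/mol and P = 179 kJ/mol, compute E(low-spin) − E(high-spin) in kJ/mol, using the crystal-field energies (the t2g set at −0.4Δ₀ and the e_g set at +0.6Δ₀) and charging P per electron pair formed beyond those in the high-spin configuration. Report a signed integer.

6

Cr²⁺: group 6, so d-count = 6 − 2 = 4.
In the high-spin limit (t2g^3 e_g^1) the orbital term is -0.6Δ₀ = -104 kJ/mol, with no excess pairing.
Low-spin: t2g^4 e_g^0, orbital CFSE = -1.6Δ₀ = -277 kJ/mol; plus 1 excess pair × P = +179 kJ/mol; total -98 kJ/mol.
The difference is -98 − (-104) = 6 kJ/mol, so high-spin lies lower.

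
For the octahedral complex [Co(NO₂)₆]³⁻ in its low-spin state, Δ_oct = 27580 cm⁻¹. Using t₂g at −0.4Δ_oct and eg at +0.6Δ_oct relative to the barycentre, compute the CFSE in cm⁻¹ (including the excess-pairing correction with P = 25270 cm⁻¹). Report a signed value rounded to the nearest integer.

Each NO₂⁻ contributes -1; 6 × (-1) = -6. With overall charge -3, Co is in the +3 oxidation state.
Co³⁺: group 9, so d-count = 9 − 3 = 6.
Electron filling gives t₂g⁶ eg⁰.
The orbital stabilization is -2.4Δ_oct = -2.4 × 27580 = -66192 cm⁻¹.
Relative to high-spin t₂g⁴ eg² (1 paired), the low-spin configuration has 2 additional pairs, contributing +2 × 25270 = +50540 cm⁻¹.
Net CFSE = -66192 + 50540 = -15652 cm⁻¹.

-15652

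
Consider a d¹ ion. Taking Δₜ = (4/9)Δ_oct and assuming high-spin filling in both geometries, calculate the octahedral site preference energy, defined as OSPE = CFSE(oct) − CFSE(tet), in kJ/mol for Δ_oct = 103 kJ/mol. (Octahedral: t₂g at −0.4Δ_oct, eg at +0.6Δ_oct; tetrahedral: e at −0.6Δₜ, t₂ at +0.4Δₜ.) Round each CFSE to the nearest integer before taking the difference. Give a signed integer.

-14

In an octahedral site d¹ (HS) is t₂g¹ eg⁰, giving CFSE(oct) = -0.4Δ_oct = -41 kJ/mol.
In a tetrahedral site the filling is e¹ t₂⁰: CFSE(tet) = -0.6Δₜ = -0.6 × (4/9)(103) = -27 kJ/mol.
OSPE = -41 − (-27) = -14 kJ/mol.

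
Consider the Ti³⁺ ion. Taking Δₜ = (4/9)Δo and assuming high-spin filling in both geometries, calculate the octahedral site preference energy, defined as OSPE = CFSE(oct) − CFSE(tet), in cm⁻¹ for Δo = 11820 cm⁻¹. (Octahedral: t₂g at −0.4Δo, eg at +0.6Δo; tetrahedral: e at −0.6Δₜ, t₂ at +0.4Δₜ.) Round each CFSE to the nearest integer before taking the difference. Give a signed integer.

Ti³⁺: group 4, so d-count = 4 − 3 = 1.
Octahedral (high-spin): t₂g¹ eg⁰, CFSE = 1(−0.4) + 0(+0.6) = -0.4Δo = -0.4 × 11820 = -4728 cm⁻¹.
Tetrahedral e¹ t₂⁰ gives -0.6Δₜ = -0.6 × (4/9) × 11820 = -3152 cm⁻¹.
OSPE = CFSE(oct) − CFSE(tet) = -4728 − (-3152) = -1576 cm⁻¹.

-1576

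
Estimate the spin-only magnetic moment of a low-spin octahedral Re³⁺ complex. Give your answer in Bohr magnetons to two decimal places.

2.83 Bohr magnetons

Re is in group 7, so Re³⁺ is d⁴ (7 − 3 = 4).
Configuration: t2g^4 e_g^0 → 2 unpaired electrons.
μ(spin-only) = √[2(2+2)] = √8 ≈ 2.83 Bohr magnetons.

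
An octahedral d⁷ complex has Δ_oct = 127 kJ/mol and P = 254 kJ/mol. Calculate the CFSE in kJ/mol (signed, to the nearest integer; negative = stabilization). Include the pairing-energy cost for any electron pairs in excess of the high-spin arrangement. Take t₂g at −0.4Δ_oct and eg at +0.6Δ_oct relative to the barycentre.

-102

Δ_oct < P, so pairing is avoided: the ground state is high-spin.
Configuration: t₂g⁵ eg².
Orbital CFSE = -0.8Δ_oct = -0.8 × 127 = -102 kJ/mol.
High-spin has no excess pairs, so no pairing correction applies.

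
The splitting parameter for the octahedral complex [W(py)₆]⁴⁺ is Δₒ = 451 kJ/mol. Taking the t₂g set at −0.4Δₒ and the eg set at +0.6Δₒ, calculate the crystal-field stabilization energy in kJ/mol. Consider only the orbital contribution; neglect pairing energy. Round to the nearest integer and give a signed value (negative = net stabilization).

py is neutral, so the +4 overall charge sits on W: oxidation state +4.
W is in group 6, so W⁴⁺ is d² (6 − 4 = 2).
The d² electrons fill as t₂g² eg⁰.
Orbital CFSE = 2(-0.4) + 0(0.6) = -0.8Δₒ = -0.8 × 451 = -361 kJ/mol.

-361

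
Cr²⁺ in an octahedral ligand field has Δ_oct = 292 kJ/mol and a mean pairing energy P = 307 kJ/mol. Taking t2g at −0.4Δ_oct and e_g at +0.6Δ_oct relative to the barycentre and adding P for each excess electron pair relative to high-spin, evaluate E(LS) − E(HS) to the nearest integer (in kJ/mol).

Cr²⁺: group 6, so d-count = 6 − 2 = 4.
High-spin d⁴ fills as t2g^3 e_g^1 with CFSE 3(−0.4) + 1(+0.6) = -0.6Δ_oct = -175 kJ/mol.
Low-spin t2g^4 e_g^0 gives -1.6Δ_oct = -467 kJ/mol, but forming 1 extra pair costs 1P = 307 kJ/mol, so E(LS) = -467 + 307 = -160 kJ/mol.
E(LS) − E(HS) = -160 − (-175) = 15 kJ/mol.

15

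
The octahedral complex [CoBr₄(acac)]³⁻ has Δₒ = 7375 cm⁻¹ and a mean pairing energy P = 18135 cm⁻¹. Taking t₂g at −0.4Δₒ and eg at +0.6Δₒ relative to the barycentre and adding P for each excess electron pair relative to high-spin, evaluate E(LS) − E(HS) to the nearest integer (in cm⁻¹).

Ligand charges: 4×(-1) from Br⁻ and 1×(-1) from acac⁻ sum to -5; with overall charge -3, Co is +2.
Co²⁺: group 9, so d-count = 9 − 2 = 7.
High-spin d⁷ fills as t₂g⁵ eg² with CFSE 5(−0.4) + 2(+0.6) = -0.8Δₒ = -5900 cm⁻¹.
For low-spin the configuration is t₂g⁶ eg¹: orbital energy -1.8 × 7375 = -13275 cm⁻¹, and 1 additional pair relative to high-spin adds 18135 cm⁻¹, giving 4860 cm⁻¹.
E(LS) − E(HS) = 4860 − (-5900) = 10760 cm⁻¹.

10760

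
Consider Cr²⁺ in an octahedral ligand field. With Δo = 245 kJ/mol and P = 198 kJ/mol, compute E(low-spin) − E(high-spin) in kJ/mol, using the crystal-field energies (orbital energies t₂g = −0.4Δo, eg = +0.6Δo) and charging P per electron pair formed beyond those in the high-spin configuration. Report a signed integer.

-47

Cr²⁺: group 6, so d-count = 6 − 2 = 4.
High-spin: t₂g³ eg¹, CFSE = -0.6Δo = -147 kJ/mol.
Low-spin t₂g⁴ eg⁰ gives -1.6Δo = -392 kJ/mol, but forming 1 extra pair costs 1P = 198 kJ/mol, so E(LS) = -392 + 198 = -194 kJ/mol.
E(LS) − E(HS) = -194 − (-147) = -47 kJ/mol.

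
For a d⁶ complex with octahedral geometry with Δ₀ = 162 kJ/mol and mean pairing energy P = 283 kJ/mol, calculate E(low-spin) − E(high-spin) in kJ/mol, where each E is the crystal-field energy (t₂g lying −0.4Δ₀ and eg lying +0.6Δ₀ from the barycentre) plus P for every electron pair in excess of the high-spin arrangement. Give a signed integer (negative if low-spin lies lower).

242

In the high-spin limit (t₂g⁴ eg²) the orbital term is -0.4Δ₀ = -65 kJ/mol, with no excess pairing.
Low-spin: t₂g⁶ eg⁰, orbital CFSE = -2.4Δ₀ = -389 kJ/mol; plus 2 excess pairs × P = +566 kJ/mol; total 177 kJ/mol.
E(LS) − E(HS) = 177 − (-65) = 242 kJ/mol.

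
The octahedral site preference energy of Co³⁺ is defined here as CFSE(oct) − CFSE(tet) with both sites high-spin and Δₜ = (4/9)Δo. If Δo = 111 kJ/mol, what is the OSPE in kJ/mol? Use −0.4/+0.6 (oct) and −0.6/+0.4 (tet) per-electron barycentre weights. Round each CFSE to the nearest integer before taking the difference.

Co³⁺: group 9, so d-count = 9 − 3 = 6.
Octahedral (high-spin): t2g^4 e_g^2, CFSE = 4(−0.4) + 2(+0.6) = -0.4Δo = -0.4 × 111 = -44 kJ/mol.
In a tetrahedral site the filling is e^3 t2^3: CFSE(tet) = -0.6Δₜ = -0.6 × (4/9)(111) = -30 kJ/mol.
Subtracting, OSPE = -44 − (-30) = -14 kJ/mol.

-14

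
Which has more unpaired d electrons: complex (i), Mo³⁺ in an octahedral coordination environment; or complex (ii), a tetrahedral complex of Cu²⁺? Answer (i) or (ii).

(i): Mo is in group 6, so Mo³⁺ is d³ (6 − 3 = 3); t2g^3 e_g^0 → 3 unpaired.
(ii): Cu sits in group 11; removing 2 electrons leaves Cu²⁺ with 11 − 2 = 9 d electrons; With tetrahedral geometry the complex is necessarily high-spin; e⁴ t₂⁵ → 1 unpaired.
So (i) has more unpaired electrons.

(i)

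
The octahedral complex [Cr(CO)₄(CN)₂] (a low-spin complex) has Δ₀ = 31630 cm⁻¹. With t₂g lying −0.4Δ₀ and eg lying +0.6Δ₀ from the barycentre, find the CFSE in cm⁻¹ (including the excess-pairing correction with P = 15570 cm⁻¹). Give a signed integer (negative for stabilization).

Ligand charges: 4×(+0) from CO and 2×(-1) from CN⁻ sum to -2; with overall charge +0, Cr is +2.
Cr²⁺: group 6, so d-count = 6 − 2 = 4.
Electron filling gives t₂g⁴ eg⁰.
The orbital stabilization is -1.6Δ₀ = -1.6 × 31630 = -50608 cm⁻¹.
Pairing penalty: 1 pair vs 0 in the high-spin reference → 1 extra × P = 15570 cm⁻¹.
Overall CFSE = -50608 + 15570 = -35038 cm⁻¹.

-35038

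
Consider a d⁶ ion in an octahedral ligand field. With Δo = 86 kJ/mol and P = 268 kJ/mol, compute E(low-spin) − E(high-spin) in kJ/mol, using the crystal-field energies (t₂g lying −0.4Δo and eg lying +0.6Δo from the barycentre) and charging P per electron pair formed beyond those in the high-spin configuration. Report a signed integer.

364

In the high-spin limit (t₂g⁴ eg²) the orbital term is -0.4Δo = -34 kJ/mol, with no excess pairing.
Low-spin: t₂g⁶ eg⁰, orbital CFSE = -2.4Δo = -206 kJ/mol; plus 2 excess pairs × P = +536 kJ/mol; total 330 kJ/mol.
Thus E(LS) − E(HS) = 364 kJ/mol.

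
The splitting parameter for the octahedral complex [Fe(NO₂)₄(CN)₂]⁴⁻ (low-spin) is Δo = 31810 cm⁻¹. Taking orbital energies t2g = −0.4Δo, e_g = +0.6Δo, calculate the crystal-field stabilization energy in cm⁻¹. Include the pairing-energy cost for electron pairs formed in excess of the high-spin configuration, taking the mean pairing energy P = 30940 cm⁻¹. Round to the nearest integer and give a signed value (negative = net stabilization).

-14464

Ligand charges: 4×(-1) from NO₂⁻ and 2×(-1) from CN⁻ sum to -6; with overall charge -4, Fe is +2.
Group 8 minus oxidation state +2 gives a d⁶ configuration for Fe²⁺.
The d⁶ electrons fill as t2g^6 e_g^0.
Orbital CFSE = 6(-0.4) + 0(0.6) = -2.4Δo = -2.4 × 31810 = -76344 cm⁻¹.
Relative to high-spin t2g^4 e_g^2 (1 paired), the low-spin configuration has 2 additional pairs, contributing +2 × 30940 = +61880 cm⁻¹.
Overall CFSE = -76344 + 61880 = -14464 cm⁻¹.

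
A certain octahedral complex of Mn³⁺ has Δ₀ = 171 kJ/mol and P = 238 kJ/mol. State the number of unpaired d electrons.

4

Mn sits in group 7; removing 3 electrons leaves Mn³⁺ with 7 − 3 = 4 d electrons.
Δ₀ < P, so pairing is avoided: the ground state is high-spin.
Filling d⁴ accordingly: t₂g³ eg¹.
Unpaired electrons: 4.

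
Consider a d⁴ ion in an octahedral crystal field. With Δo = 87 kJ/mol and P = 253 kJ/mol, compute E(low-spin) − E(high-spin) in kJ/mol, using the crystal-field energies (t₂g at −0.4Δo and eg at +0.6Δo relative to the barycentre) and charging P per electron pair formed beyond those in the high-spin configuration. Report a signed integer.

In the high-spin limit (t₂g³ eg¹) the orbital term is -0.6Δo = -52 kJ/mol, with no excess pairing.
For low-spin the configuration is t₂g⁴ eg⁰: orbital energy -1.6 × 87 = -139 kJ/mol, and 1 additional pair relative to high-spin adds 253 kJ/mol, giving 114 kJ/mol.
Thus E(LS) − E(HS) = 166 kJ/mol.

166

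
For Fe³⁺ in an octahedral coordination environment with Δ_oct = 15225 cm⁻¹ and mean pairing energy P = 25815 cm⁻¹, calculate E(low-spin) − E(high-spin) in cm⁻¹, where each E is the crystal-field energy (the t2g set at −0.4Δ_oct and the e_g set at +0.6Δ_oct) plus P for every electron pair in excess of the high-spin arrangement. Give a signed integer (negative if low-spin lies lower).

Group 8 minus oxidation state +3 gives a d⁵ configuration for Fe³⁺.
High-spin: t2g^3 e_g^2, CFSE = 0.0Δ_oct = 0 cm⁻¹.
Low-spin: t2g^5 e_g^0, orbital CFSE = -2.0Δ_oct = -30450 cm⁻¹; plus 2 excess pairs × P = +51630 cm⁻¹; total 21180 cm⁻¹.
The difference is 21180 − (0) = 21180 cm⁻¹, so high-spin lies lower.

21180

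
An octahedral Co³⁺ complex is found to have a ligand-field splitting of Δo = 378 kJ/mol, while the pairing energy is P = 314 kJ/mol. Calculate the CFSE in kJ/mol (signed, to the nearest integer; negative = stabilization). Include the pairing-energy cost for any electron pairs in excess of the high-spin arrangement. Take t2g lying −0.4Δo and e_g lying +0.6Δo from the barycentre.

Co sits in group 9; removing 3 electrons leaves Co³⁺ with 9 − 3 = 6 d electrons.
Since Δo = 378 kJ/mol > P = 314 kJ/mol, the complex adopts the low-spin configuration.
Filling d⁶ accordingly: t2g^6 e_g^0.
Orbital CFSE = -2.4Δo = -2.4 × 378 = -907 kJ/mol.
Excess pairs vs high-spin: 3 − 1 = 2; pairing cost = +628 kJ/mol.
Net CFSE = -907 + 628 = -279 kJ/mol.

-279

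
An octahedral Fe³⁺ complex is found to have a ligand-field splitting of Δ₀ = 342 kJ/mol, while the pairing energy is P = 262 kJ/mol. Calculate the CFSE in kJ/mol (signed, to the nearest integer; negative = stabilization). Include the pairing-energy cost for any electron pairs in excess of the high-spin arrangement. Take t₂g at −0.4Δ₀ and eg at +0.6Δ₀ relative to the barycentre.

-160

Group 8 minus oxidation state +3 gives a d⁵ configuration for Fe³⁺.
Here Δ₀ > P (342 > 262), so the low-spin state is favoured.
Filling d⁵ accordingly: t₂g⁵ eg⁰.
Orbital CFSE = -2.0Δ₀ = -2.0 × 342 = -684 kJ/mol.
Excess pairs vs high-spin: 2 − 0 = 2; pairing cost = +524 kJ/mol.
Net CFSE = -684 + 524 = -160 kJ/mol.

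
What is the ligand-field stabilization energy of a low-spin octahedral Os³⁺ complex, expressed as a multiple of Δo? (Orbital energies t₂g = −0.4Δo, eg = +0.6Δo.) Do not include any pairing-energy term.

Group 8 minus oxidation state +3 gives a d⁵ configuration for Os³⁺.
Configuration: t₂g⁵ eg⁰.
CFSE = 5(-0.4Δo) + 0(0.6Δo) = -2.0Δo + 0.0Δo = -2.0Δo.

-2.0 Δo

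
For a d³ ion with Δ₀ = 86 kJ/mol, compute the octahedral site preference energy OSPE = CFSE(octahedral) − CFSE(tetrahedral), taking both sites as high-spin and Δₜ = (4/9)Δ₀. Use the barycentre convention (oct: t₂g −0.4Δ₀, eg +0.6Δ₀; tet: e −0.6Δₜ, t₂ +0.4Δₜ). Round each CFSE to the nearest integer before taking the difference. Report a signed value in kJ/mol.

Octahedral (high-spin): t2g^3 e_g^0, CFSE = 3(−0.4) + 0(+0.6) = -1.2Δ₀ = -1.2 × 86 = -103 kJ/mol.
In a tetrahedral site the filling is e^2 t2^1: CFSE(tet) = -0.8Δₜ = -0.8 × (4/9)(86) = -31 kJ/mol.
OSPE = CFSE(oct) − CFSE(tet) = -103 − (-31) = -72 kJ/mol.

-72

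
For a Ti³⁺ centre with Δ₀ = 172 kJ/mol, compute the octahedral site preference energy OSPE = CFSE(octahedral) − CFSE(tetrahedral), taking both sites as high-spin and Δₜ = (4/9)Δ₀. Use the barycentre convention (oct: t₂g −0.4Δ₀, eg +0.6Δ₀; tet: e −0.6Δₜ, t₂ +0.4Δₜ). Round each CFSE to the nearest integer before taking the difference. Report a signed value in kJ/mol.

-23

Group 4 minus oxidation state +3 gives a d¹ configuration for Ti³⁺.
In an octahedral site d¹ (HS) is t2g^1 e_g^0, giving CFSE(oct) = -0.4Δ₀ = -69 kJ/mol.
In a tetrahedral site the filling is e^1 t2^0: CFSE(tet) = -0.6Δₜ = -0.6 × (4/9)(172) = -46 kJ/mol.
Subtracting, OSPE = -69 − (-46) = -23 kJ/mol.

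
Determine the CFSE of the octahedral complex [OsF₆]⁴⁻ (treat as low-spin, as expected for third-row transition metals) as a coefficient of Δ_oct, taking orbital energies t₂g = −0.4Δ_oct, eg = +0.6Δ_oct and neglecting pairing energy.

-2.4 Δ_oct

Each F⁻ contributes -1; 6 × (-1) = -6. With overall charge -4, Os is in the +2 oxidation state.
Os sits in group 8; removing 2 electrons leaves Os²⁺ with 8 − 2 = 6 d electrons.
Configuration: t₂g⁶ eg⁰.
CFSE = 6(-0.4Δ_oct) + 0(0.6Δ_oct) = -2.4Δ_oct + 0.0Δ_oct = -2.4Δ_oct.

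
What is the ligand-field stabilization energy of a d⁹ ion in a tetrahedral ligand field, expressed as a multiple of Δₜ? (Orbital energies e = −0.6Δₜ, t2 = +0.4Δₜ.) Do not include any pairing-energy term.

-0.4 Δₜ

Tetrahedral splitting is small, so the complex is high-spin.
Configuration: e^4 t2^5.
CFSE = 4(-0.6Δₜ) + 5(0.4Δₜ) = -2.4Δₜ + 2.0Δₜ = -0.4Δₜ.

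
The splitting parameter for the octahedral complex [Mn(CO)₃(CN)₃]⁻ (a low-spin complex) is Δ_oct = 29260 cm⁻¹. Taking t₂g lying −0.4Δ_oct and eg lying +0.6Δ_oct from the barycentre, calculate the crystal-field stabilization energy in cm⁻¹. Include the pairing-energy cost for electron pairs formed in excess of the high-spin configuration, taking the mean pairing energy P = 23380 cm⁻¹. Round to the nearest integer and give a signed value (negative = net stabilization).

Ligand charges: 3×(+0) from CO and 3×(-1) from CN⁻ sum to -3; with overall charge -1, Mn is +2.
Mn²⁺: group 7, so d-count = 7 − 2 = 5.
The d⁵ electrons fill as t₂g⁵ eg⁰.
Orbital CFSE = 5(-0.4) + 0(0.6) = -2.0Δ_oct = -2.0 × 29260 = -58520 cm⁻¹.
Pairing penalty: 2 pairs vs 0 in the high-spin reference → 2 extra × P = 46760 cm⁻¹.
Combining: -58520 + 46760 = -11760 cm⁻¹.

-11760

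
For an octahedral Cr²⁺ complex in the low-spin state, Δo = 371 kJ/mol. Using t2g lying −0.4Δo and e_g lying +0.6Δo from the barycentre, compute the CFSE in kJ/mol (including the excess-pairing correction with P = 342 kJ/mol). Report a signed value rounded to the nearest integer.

-252

Cr²⁺: group 6, so d-count = 6 − 2 = 4.
The d⁴ electrons fill as t2g^4 e_g^0.
CFSE(orbital) = 4×(-0.4Δo) + 0×(0.6Δo) = -1.6Δo; with Δo = 371 kJ/mol that is -594 kJ/mol.
Relative to high-spin t2g^3 e_g^1 (0 paired), the low-spin configuration has 1 additional pair, contributing +1 × 342 = +342 kJ/mol.
Overall CFSE = -594 + 342 = -252 kJ/mol.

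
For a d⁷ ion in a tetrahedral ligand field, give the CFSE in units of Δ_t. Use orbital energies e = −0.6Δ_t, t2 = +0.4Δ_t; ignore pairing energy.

Tetrahedral splitting is small, so the complex is high-spin.
Configuration: e^4 t2^3.
CFSE = 4(-0.6Δ_t) + 3(0.4Δ_t) = -2.4Δ_t + 1.2Δ_t = -1.2Δ_t.

-1.2 Δ_t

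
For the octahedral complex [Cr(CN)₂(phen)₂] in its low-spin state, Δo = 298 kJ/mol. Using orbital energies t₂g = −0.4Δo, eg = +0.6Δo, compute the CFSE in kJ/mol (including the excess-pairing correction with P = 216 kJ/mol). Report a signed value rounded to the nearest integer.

-261

Ligand charges: 2×(-1) from CN⁻ and 2×(+0) from phen sum to -2; with overall charge +0, Cr is +2.
Group 6 minus oxidation state +2 gives a d⁴ configuration for Cr²⁺.
Electron filling gives t₂g⁴ eg⁰.
The orbital stabilization is -1.6Δo = -1.6 × 298 = -477 kJ/mol.
Pairing penalty: 1 pair vs 0 in the high-spin reference → 1 extra × P = 216 kJ/mol.
Combining: -477 + 216 = -261 kJ/mol.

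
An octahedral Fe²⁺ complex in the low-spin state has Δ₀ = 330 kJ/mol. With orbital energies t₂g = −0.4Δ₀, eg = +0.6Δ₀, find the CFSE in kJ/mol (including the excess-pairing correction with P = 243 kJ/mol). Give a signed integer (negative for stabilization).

-306

Fe is in group 8, so Fe²⁺ is d⁶ (8 − 2 = 6).
The d⁶ electrons fill as t₂g⁶ eg⁰.
Orbital CFSE = 6(-0.4) + 0(0.6) = -2.4Δ₀ = -2.4 × 330 = -792 kJ/mol.
Pairing penalty: 3 pairs vs 1 in the high-spin reference → 2 extra × P = 486 kJ/mol.
Combining: -792 + 486 = -306 kJ/mol.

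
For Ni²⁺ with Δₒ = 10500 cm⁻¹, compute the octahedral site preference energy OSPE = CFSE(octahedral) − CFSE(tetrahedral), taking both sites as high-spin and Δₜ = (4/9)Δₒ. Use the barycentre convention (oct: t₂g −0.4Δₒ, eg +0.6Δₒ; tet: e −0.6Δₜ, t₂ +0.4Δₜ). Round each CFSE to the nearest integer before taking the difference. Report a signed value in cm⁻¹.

Ni²⁺: group 10, so d-count = 10 − 2 = 8.
Octahedral high-spin t₂g⁶ eg²: CFSE = -1.2 × 10500 = -12600 cm⁻¹.
In a tetrahedral site the filling is e⁴ t₂⁴: CFSE(tet) = -0.8Δₜ = -0.8 × (4/9)(10500) = -3733 cm⁻¹.
Subtracting, OSPE = -12600 − (-3733) = -8867 cm⁻¹.

-8867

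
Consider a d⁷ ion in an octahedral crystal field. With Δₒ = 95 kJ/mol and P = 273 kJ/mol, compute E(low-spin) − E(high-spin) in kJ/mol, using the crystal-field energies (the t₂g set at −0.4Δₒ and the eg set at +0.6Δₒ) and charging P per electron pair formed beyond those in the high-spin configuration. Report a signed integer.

In the high-spin limit (t₂g⁵ eg²) the orbital term is -0.8Δₒ = -76 kJ/mol, with no excess pairing.
Low-spin t₂g⁶ eg¹ gives -1.8Δₒ = -171 kJ/mol, but forming 1 extra pair costs 1P = 273 kJ/mol, so E(LS) = -171 + 273 = 102 kJ/mol.
Thus E(LS) − E(HS) = 178 kJ/mol.

178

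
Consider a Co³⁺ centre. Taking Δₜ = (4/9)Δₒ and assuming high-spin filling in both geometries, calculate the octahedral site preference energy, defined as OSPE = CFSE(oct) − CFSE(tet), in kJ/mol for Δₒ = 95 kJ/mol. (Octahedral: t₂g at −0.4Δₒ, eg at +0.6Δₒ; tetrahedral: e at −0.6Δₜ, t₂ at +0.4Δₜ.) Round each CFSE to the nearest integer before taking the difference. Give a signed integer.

-13

Co is in group 9, so Co³⁺ is d⁶ (9 − 3 = 6).
Octahedral (high-spin): t₂g⁴ eg², CFSE = 4(−0.4) + 2(+0.6) = -0.4Δₒ = -0.4 × 95 = -38 kJ/mol.
Tetrahedral: e³ t₂³, CFSE = 3(−0.6) + 3(+0.4) = -0.6Δₜ = -0.6 × (4/9) × 95 = -25 kJ/mol.
Subtracting, OSPE = -38 − (-25) = -13 kJ/mol.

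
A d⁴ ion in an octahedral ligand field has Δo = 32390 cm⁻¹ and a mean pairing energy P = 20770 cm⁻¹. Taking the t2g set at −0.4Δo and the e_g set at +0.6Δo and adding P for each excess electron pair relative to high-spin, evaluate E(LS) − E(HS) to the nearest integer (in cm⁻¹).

High-spin d⁴ fills as t2g^3 e_g^1 with CFSE 3(−0.4) + 1(+0.6) = -0.6Δo = -19434 cm⁻¹.
For low-spin the configuration is t2g^4 e_g^0: orbital energy -1.6 × 32390 = -51824 cm⁻¹, and 1 additional pair relative to high-spin adds 20770 cm⁻¹, giving -31054 cm⁻¹.
E(LS) − E(HS) = -31054 − (-19434) = -11620 cm⁻¹.

-11620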